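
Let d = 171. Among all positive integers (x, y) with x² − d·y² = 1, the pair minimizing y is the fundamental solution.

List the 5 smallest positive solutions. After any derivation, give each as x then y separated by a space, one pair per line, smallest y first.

170 13
57799 4420
19651490 1502787
6681448801 510943160
2271672940850 173719171613

√171 = [13; 13,26, …], period ℓ=2 (even) → k=1
a_0=13:  p_0=13·1+0=13,  q_0=13·0+1=1
a_1=13:  p_1=13·13+1=170,  q_1=13·1+0=13
fundamental: x₁=170, y₁=13  (since 28900 − 171·169 = 1)
(x_2, y_2) = (170·170 + 171·13·13, 170·13 + 13·170) = (57799, 4420)
(x_3, y_3) = (170·57799 + 171·13·4420, 170·4420 + 13·57799) = (19651490, 1502787)
(x_4, y_4) = (170·19651490 + 171·13·1502787, 170·1502787 + 13·19651490) = (6681448801, 510943160)
(x_5, y_5) = (170·6681448801 + 171·13·510943160, 170·510943160 + 13·6681448801) = (2271672940850, 173719171613)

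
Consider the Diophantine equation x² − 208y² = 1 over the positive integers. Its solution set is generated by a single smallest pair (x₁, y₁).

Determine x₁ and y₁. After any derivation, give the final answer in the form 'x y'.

[14; 2,2,1,2,2,28] for √208; ℓ=6 ⇒ convergent index 5
a_0=14:  p_0=14·1+0=14,  q_0=14·0+1=1
a_1=2:  p_1=2·14+1=29,  q_1=2·1+0=2
a_2=2:  p_2=2·29+14=72,  q_2=2·2+1=5
…
a_4=2:  p_4=2·101+72=274,  q_4=2·7+5=19
a_5=2:  p_5=2·274+101=649,  q_5=2·19+7=45
fundamental: x₁=649, y₁=45  (since 421201 − 208·2025 = 1)

649 45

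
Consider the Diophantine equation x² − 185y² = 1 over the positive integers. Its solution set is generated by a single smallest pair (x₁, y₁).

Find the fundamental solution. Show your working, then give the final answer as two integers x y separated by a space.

√185 = [13; 1,1,1,1,26, …], period ℓ=5 (odd) → k=9
i=0: a=13 ⇒ p=13, q=1
…
i=2: a=1 ⇒ p=27, q=2
…
i=4: a=1 ⇒ p=68, q=5
…
i=8: a=1 ⇒ p=5563, q=409
i=9: a=1 ⇒ p=9249, q=680
→ (9249, 680).  Check: 9249²=85544001, 185·680²=85544000, difference 1.

9249 680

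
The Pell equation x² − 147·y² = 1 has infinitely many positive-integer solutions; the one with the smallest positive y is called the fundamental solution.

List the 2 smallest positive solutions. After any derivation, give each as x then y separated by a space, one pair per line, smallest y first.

97 8
18817 1552

√147 → a₀=12, period (8,24); ℓ=2 even so k=1
a_0=12:  p_0=12·1+0=12,  q_0=12·0+1=1
a_1=8:  p_1=8·12+1=97,  q_1=8·1+0=8
fundamental: x₁=97, y₁=8  (since 9409 − 147·64 = 1)
(97+8√147)^2 = 18817 + 1552√147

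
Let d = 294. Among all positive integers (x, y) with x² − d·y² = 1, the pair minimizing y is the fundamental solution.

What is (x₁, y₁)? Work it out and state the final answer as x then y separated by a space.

4801 280

d=294: √d = [17; 6,1,4,1,6,34] (ℓ=6, even), read p_5/q_5
k=0  a_k=17  p_k/q_k = 17/1
…
k=2  a_k=1  p_k/q_k = 120/7
…
k=4  a_k=1  p_k/q_k = 703/41
k=5  a_k=6  p_k/q_k = 4801/280
(x₁, y₁) = (4801, 280);  4801² − 294·280² = 1 ✓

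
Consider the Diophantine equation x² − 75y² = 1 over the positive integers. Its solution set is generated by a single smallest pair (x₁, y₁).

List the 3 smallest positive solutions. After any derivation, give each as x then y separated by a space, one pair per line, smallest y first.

26 3
1351 156
70226 8109

√75 = [8; 1,1,1,16, …], period ℓ=4 (even) → k=3
a_0=8:  p_0=8·1+0=8,  q_0=8·0+1=1
…
a_2=1:  p_2=1·9+8=17,  q_2=1·1+1=2
a_3=1:  p_3=1·17+9=26,  q_3=1·2+1=3
fundamental: x₁=26, y₁=3  (since 676 − 75·9 = 1)
(x_2, y_2) = (26·26 + 75·3·3, 26·3 + 3·26) = (1351, 156)
(x_3, y_3) = (26·1351 + 75·3·156, 26·156 + 3·1351) = (70226, 8109)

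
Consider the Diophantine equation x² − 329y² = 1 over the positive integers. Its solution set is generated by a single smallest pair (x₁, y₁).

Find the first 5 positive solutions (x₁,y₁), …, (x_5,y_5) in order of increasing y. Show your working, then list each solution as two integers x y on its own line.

2376415 131016
11294696504449 622696775280
53681772387237964255 2959571914453911384
255140338255224918953587201 14066342182173360946441440
1212638653869526969777790618564575 66854933113696055535160815363816

d=329: √d = [18; 7,4,2,1,1,4,1,1,2,4,7,36] (ℓ=12, even), read p_11/q_11
a_0=18:  p_0=18·1+0=18,  q_0=18·0+1=1
a_1=7:  p_1=7·18+1=127,  q_1=7·1+0=7
a_2=4:  p_2=4·127+18=526,  q_2=4·7+1=29
…
a_4=1:  p_4=1·1179+526=1705,  q_4=1·65+29=94
a_5=1:  p_5=1·1705+1179=2884,  q_5=1·94+65=159
…
a_8=1:  p_8=1·16125+13241=29366,  q_8=1·889+730=1619
a_9=2:  p_9=2·29366+16125=74857,  q_9=2·1619+889=4127
a_10=4:  p_10=4·74857+29366=328794,  q_10=4·4127+1619=18127
a_11=7:  p_11=7·328794+74857=2376415,  q_11=7·18127+4127=131016
fundamental: x₁=2376415, y₁=131016  (since 5647348252225 − 329·17165192256 = 1)
(x_2, y_2) = (2376415·2376415 + 329·131016·131016, 2376415·131016 + 131016·2376415) = (11294696504449, 622696775280)
(x_3, y_3) = (2376415·11294696504449 + 329·131016·622696775280, 2376415·622696775280 + 131016·11294696504449) = (53681772387237964255, 2959571914453911384)
(x_4, y_4) = (2376415·53681772387237964255 + 329·131016·2959571914453911384, 2376415·2959571914453911384 + 131016·53681772387237964255) = (255140338255224918953587201, 14066342182173360946441440)
(x_5, y_5) = (2376415·255140338255224918953587201 + 329·131016·14066342182173360946441440, 2376415·14066342182173360946441440 + 131016·255140338255224918953587201) = (1212638653869526969777790618564575, 66854933113696055535160815363816)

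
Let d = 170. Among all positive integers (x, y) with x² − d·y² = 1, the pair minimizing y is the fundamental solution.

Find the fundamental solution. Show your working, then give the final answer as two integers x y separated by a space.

[13; 26] for √170; ℓ=1 ⇒ convergent index 1
a_0=13:  p_0=13·1+0=13,  q_0=13·0+1=1
a_1=26:  p_1=26·13+1=339,  q_1=26·1+0=26
fundamental: x₁=339, y₁=26  (since 114921 − 170·676 = 1)

339 26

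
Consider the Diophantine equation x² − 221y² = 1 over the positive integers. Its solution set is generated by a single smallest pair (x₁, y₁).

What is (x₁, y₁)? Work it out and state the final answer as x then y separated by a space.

1665 112

d=221: √d = [14; 1,6,2,6,1,28] (ℓ=6, even), read p_5/q_5
a_0=14:  p_0=14·1+0=14,  q_0=14·0+1=1
…
a_2=6:  p_2=6·15+14=104,  q_2=6·1+1=7
a_3=2:  p_3=2·104+15=223,  q_3=2·7+1=15
a_4=6:  p_4=6·223+104=1442,  q_4=6·15+7=97
a_5=1:  p_5=1·1442+223=1665,  q_5=1·97+15=112
(x₁, y₁) = (1665, 112);  1665² − 221·112² = 1 ✓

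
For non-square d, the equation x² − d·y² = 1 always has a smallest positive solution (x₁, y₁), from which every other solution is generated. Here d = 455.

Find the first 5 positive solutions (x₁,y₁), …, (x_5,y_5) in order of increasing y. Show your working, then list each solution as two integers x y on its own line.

64 3
8191 384
1048384 49149
134184961 6290688
17174626624 805158915

[21; 3,42] for √455; ℓ=2 ⇒ convergent index 1
i=0: a=21 ⇒ p=21, q=1
i=1: a=3 ⇒ p=64, q=3
→ (64, 3).  Check: 64²=4096, 455·3²=4095, difference 1.
n=2: (64,3)∘(64,3) = (64·64+455·3·3, 64·3+3·64) = (8191,384)
n=3: (8191,384)∘(64,3) = (64·8191+455·3·384, 64·384+3·8191) = (1048384,49149)
n=4: (1048384,49149)∘(64,3) = (64·1048384+455·3·49149, 64·49149+3·1048384) = (134184961,6290688)
n=5: (134184961,6290688)∘(64,3) = (64·134184961+455·3·6290688, 64·6290688+3·134184961) = (17174626624,805158915)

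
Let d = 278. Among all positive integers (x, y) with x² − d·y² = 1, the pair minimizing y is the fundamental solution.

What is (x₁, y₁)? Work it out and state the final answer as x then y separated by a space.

√278 = [16; 1,2,16,2,1,32, …], period ℓ=6 (even) → k=5
step 0: (16, 1)  from 16·(1,0) + (0,1)
…
step 4: (1684, 101)  from 2·(817,49) + (50,3)
step 5: (2501, 150)  from 1·(1684,101) + (817,49)
fundamental: x₁=2501, y₁=150  (since 6255001 − 278·22500 = 1)

2501 150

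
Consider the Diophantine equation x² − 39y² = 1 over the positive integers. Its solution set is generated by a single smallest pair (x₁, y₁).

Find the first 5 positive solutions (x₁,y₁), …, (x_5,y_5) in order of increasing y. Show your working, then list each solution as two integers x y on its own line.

25 4
1249 200
62425 9996
3120001 499600
155937625 24970004

√39 = [6; 4,12, …], period ℓ=2 (even) → k=1
i=0: a=6 ⇒ p=6, q=1
i=1: a=4 ⇒ p=25, q=4
→ (25, 4).  Check: 25²=625, 39·4²=624, difference 1.
(x_2, y_2) = (25·25 + 39·4·4, 25·4 + 4·25) = (1249, 200)
(x_3, y_3) = (25·1249 + 39·4·200, 25·200 + 4·1249) = (62425, 9996)
(x_4, y_4) = (25·62425 + 39·4·9996, 25·9996 + 4·62425) = (3120001, 499600)
(x_5, y_5) = (25·3120001 + 39·4·499600, 25·499600 + 4·3120001) = (155937625, 24970004)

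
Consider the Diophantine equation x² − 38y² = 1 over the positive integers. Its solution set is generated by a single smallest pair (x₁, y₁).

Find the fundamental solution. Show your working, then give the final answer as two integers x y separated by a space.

√38 → a₀=6, period (6,12); ℓ=2 even so k=1
step 0: (6, 1)  from 6·(1,0) + (0,1)
step 1: (37, 6)  from 6·(6,1) + (1,0)
→ (37, 6).  Check: 37²=1369, 38·6²=1368, difference 1.

37 6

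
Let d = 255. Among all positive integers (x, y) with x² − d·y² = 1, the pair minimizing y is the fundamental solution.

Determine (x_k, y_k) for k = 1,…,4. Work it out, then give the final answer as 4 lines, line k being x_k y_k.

16 1
511 32
16336 1023
522241 32704

√255 = [15; 1,30, …], period ℓ=2 (even) → k=1
k=0  a_k=15  p_k/q_k = 15/1
k=1  a_k=1  p_k/q_k = 16/1
fundamental: x₁=16, y₁=1  (since 256 − 255·1 = 1)
k=2:  x_2 = 16·16+255·1·1 = 511,  y_2 = 16·1+1·16 = 32
k=3:  x_3 = 16·511+255·1·32 = 16336,  y_3 = 16·32+1·511 = 1023
k=4:  x_4 = 16·16336+255·1·1023 = 522241,  y_4 = 16·1023+1·16336 = 32704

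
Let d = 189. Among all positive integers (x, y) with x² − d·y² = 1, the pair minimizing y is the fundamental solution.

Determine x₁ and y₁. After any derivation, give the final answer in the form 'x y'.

√189 → a₀=13, period (1,2,1,26); ℓ=4 even so k=3
i=0: a=13 ⇒ p=13, q=1
i=1: a=1 ⇒ p=14, q=1
i=2: a=2 ⇒ p=41, q=3
i=3: a=1 ⇒ p=55, q=4
(x₁, y₁) = (55, 4);  55² − 189·4² = 1 ✓

55 4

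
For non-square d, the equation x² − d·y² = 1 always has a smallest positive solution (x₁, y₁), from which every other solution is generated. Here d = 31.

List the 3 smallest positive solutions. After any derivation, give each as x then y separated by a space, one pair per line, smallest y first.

√31 = [5; 1,1,3,5,3,1,1,10, …], period ℓ=8 (even) → k=7
i=0: a=5 ⇒ p=5, q=1
i=1: a=1 ⇒ p=6, q=1
i=2: a=1 ⇒ p=11, q=2
…
i=4: a=5 ⇒ p=206, q=37
…
i=6: a=1 ⇒ p=863, q=155
i=7: a=1 ⇒ p=1520, q=273
→ (1520, 273).  Check: 1520²=2310400, 31·273²=2310399, difference 1.
k=2:  x_2 = 1520·1520+31·273·273 = 4620799,  y_2 = 1520·273+273·1520 = 829920
k=3:  x_3 = 1520·4620799+31·273·829920 = 14047227440,  y_3 = 1520·829920+273·4620799 = 2522956527

1520 273
4620799 829920
14047227440 2522956527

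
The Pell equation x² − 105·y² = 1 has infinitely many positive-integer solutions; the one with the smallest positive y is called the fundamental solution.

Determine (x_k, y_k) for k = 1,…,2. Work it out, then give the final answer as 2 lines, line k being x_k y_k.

[10; 4,20] for √105; ℓ=2 ⇒ convergent index 1
k=0  a_k=10  p_k/q_k = 10/1
k=1  a_k=4  p_k/q_k = 41/4
(x₁, y₁) = (41, 4);  41² − 105·4² = 1 ✓
(x_2, y_2) = (41·41 + 105·4·4, 41·4 + 4·41) = (3361, 328)

41 4
3361 328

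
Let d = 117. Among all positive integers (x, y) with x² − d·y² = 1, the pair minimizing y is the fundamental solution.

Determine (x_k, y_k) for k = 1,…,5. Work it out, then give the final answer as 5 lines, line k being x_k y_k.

[10; 1,4,2,4,1,20] for √117; ℓ=6 ⇒ convergent index 5
k=0  a_k=10  p_k/q_k = 10/1
…
k=4  a_k=4  p_k/q_k = 530/49
k=5  a_k=1  p_k/q_k = 649/60
(x₁, y₁) = (649, 60);  649² − 117·60² = 1 ✓
(649+60√117)^2 = 842401 + 77880√117
(649+60√117)^3 = 1093435849 + 101088180√117
(649+60√117)^4 = 1419278889601 + 131212379760√117
(649+60√117)^5 = 1842222905266249 + 170313567840300√117

649 60
842401 77880
1093435849 101088180
1419278889601 131212379760
1842222905266249 170313567840300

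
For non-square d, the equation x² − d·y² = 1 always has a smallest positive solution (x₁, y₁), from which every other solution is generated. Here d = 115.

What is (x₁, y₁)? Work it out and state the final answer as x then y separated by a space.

√115 → a₀=10, period (1,2,1,1,1,1,1,2,1,20); ℓ=10 even so k=9
a_0=10:  p_0=10·1+0=10,  q_0=10·0+1=1
a_1=1:  p_1=1·10+1=11,  q_1=1·1+0=1
a_2=2:  p_2=2·11+10=32,  q_2=2·1+1=3
a_3=1:  p_3=1·32+11=43,  q_3=1·3+1=4
a_4=1:  p_4=1·43+32=75,  q_4=1·4+3=7
a_5=1:  p_5=1·75+43=118,  q_5=1·7+4=11
a_6=1:  p_6=1·118+75=193,  q_6=1·11+7=18
a_7=1:  p_7=1·193+118=311,  q_7=1·18+11=29
a_8=2:  p_8=2·311+193=815,  q_8=2·29+18=76
a_9=1:  p_9=1·815+311=1126,  q_9=1·76+29=105
(x₁, y₁) = (1126, 105);  1126² − 115·105² = 1 ✓

1126 105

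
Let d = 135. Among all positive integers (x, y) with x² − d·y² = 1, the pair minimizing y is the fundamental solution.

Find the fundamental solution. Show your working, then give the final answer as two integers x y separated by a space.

√135 = [11; 1,1,1,1,1,1,1,22, …], period ℓ=8 (even) → k=7
a_0=11:  p_0=11·1+0=11,  q_0=11·0+1=1
a_1=1:  p_1=1·11+1=12,  q_1=1·1+0=1
a_2=1:  p_2=1·12+11=23,  q_2=1·1+1=2
a_3=1:  p_3=1·23+12=35,  q_3=1·2+1=3
a_4=1:  p_4=1·35+23=58,  q_4=1·3+2=5
…
a_6=1:  p_6=1·93+58=151,  q_6=1·8+5=13
a_7=1:  p_7=1·151+93=244,  q_7=1·13+8=21
→ (244, 21).  Check: 244²=59536, 135·21²=59535, difference 1.

244 21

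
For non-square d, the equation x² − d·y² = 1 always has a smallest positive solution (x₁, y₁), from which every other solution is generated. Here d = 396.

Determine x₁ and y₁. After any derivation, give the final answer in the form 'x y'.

199 10

d=396: √d = [19; 1,8,1,38] (ℓ=4, even), read p_3/q_3
i=0: a=19 ⇒ p=19, q=1
i=1: a=1 ⇒ p=20, q=1
i=2: a=8 ⇒ p=179, q=9
i=3: a=1 ⇒ p=199, q=10
(x₁, y₁) = (199, 10);  199² − 396·10² = 1 ✓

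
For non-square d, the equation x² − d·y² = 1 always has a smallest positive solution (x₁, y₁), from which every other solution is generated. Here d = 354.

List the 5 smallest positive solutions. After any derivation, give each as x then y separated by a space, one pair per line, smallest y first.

d=354: √d = [18; 1,4,2,2,18,2,2,4,1,36] (ℓ=10, even), read p_9/q_9
step 0: (18, 1)  from 18·(1,0) + (0,1)
step 1: (19, 1)  from 1·(18,1) + (1,0)
step 2: (94, 5)  from 4·(19,1) + (18,1)
step 3: (207, 11)  from 2·(94,5) + (19,1)
step 4: (508, 27)  from 2·(207,11) + (94,5)
…
step 6: (19210, 1021)  from 2·(9351,497) + (508,27)
step 7: (47771, 2539)  from 2·(19210,1021) + (9351,497)
step 8: (210294, 11177)  from 4·(47771,2539) + (19210,1021)
step 9: (258065, 13716)  from 1·(210294,11177) + (47771,2539)
→ (258065, 13716).  Check: 258065²=66597544225, 354·13716²=66597544224, difference 1.
k=2:  x_2 = 258065·258065+354·13716·13716 = 133195088449,  y_2 = 258065·13716+13716·258065 = 7079239080
k=3:  x_3 = 258065·133195088449+354·13716·7079239080 = 68745981000924305,  y_3 = 258065·7079239080+13716·133195088449 = 3653807666346684
k=4:  x_4 = 258065·68745981000924305+354·13716·3653807666346684 = 35481863173873866451201,  y_4 = 258065·3653807666346684+13716·68745981000924305 = 1885839750824434773840
k=5:  x_5 = 258065·35481863173873866451201+354·13716·1885839750824434773840 = 18313254039862772710457447825,  y_5 = 258065·1885839750824434773840+13716·35481863173873866451201 = 973338470589361712155692516

258065 13716
133195088449 7079239080
68745981000924305 3653807666346684
35481863173873866451201 1885839750824434773840
18313254039862772710457447825 973338470589361712155692516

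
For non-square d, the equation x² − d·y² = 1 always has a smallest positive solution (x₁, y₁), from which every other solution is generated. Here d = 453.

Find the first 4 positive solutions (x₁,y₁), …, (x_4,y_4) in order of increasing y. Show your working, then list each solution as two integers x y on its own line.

d=453: √d = [21; 3,1,1,10,14,10,1,1,3,42] (ℓ=10, even), read p_9/q_9
step 0: (21, 1)  from 21·(1,0) + (0,1)
step 1: (64, 3)  from 3·(21,1) + (1,0)
…
step 3: (149, 7)  from 1·(85,4) + (64,3)
step 4: (1575, 74)  from 10·(149,7) + (85,4)
step 5: (22199, 1043)  from 14·(1575,74) + (149,7)
…
step 8: (469329, 22051)  from 1·(245764,11547) + (223565,10504)
step 9: (1653751, 77700)  from 3·(469329,22051) + (245764,11547)
→ (1653751, 77700).  Check: 1653751²=2734892370001, 453·77700²=2734892370000, difference 1.
(1653751+77700√453)^2 = 5469784740001 + 256992905400√453
(1653751+77700√453)^3 = 18091323967121133751 + 850004548596233100√453
(1653751+77700√453)^4 = 59837090203895614338960001 + 2811391744490881177810800√453

1653751 77700
5469784740001 256992905400
18091323967121133751 850004548596233100
59837090203895614338960001 2811391744490881177810800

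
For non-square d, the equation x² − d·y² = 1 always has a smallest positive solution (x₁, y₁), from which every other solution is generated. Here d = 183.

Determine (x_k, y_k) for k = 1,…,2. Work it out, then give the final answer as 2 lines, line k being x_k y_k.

d=183: √d = [13; 1,1,8,1,1,26] (ℓ=6, even), read p_5/q_5
step 0: (13, 1)  from 13·(1,0) + (0,1)
…
step 2: (27, 2)  from 1·(14,1) + (13,1)
step 3: (230, 17)  from 8·(27,2) + (14,1)
step 4: (257, 19)  from 1·(230,17) + (27,2)
step 5: (487, 36)  from 1·(257,19) + (230,17)
fundamental: x₁=487, y₁=36  (since 237169 − 183·1296 = 1)
k=2:  x_2 = 487·487+183·36·36 = 474337,  y_2 = 487·36+36·487 = 35064

487 36
474337 35064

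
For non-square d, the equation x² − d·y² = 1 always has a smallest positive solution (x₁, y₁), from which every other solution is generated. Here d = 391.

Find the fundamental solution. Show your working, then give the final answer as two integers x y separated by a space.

7338680 371133

√391 = [19; 1,3,2,2,1,…,3,1,38, …], period ℓ=16 (even) → k=15
i=0: a=19 ⇒ p=19, q=1
i=1: a=1 ⇒ p=20, q=1
…
i=3: a=2 ⇒ p=178, q=9
…
i=8: a=19 ⇒ p=52519, q=2656
…
i=12: a=2 ⇒ p=696292, q=35213
…
i=14: a=3 ⇒ p=5678083, q=287153
i=15: a=1 ⇒ p=7338680, q=371133
→ (7338680, 371133).  Check: 7338680²=53856224142400, 391·371133²=53856224142399, difference 1.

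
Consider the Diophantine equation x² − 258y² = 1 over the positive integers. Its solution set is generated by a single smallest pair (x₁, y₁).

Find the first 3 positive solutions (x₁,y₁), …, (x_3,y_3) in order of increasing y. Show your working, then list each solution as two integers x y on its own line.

257 16
132097 8224
67897601 4227120

√258 → a₀=16, period (16,32); ℓ=2 even so k=1
i=0: a=16 ⇒ p=16, q=1
i=1: a=16 ⇒ p=257, q=16
→ (257, 16).  Check: 257²=66049, 258·16²=66048, difference 1.
(x_2, y_2) = (257·257 + 258·16·16, 257·16 + 16·257) = (132097, 8224)
(x_3, y_3) = (257·132097 + 258·16·8224, 257·8224 + 16·132097) = (67897601, 4227120)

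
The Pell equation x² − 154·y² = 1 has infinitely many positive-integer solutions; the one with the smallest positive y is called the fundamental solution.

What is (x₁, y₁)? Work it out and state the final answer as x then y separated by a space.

d=154: √d = [12; 2,2,3,1,2,1,3,2,2,24] (ℓ=10, even), read p_9/q_9
a_0=12:  p_0=12·1+0=12,  q_0=12·0+1=1
…
a_3=3:  p_3=3·62+25=211,  q_3=3·5+2=17
a_4=1:  p_4=1·211+62=273,  q_4=1·17+5=22
a_5=2:  p_5=2·273+211=757,  q_5=2·22+17=61
a_6=1:  p_6=1·757+273=1030,  q_6=1·61+22=83
…
a_8=2:  p_8=2·3847+1030=8724,  q_8=2·310+83=703
a_9=2:  p_9=2·8724+3847=21295,  q_9=2·703+310=1716
→ (21295, 1716).  Check: 21295²=453477025, 154·1716²=453477024, difference 1.

21295 1716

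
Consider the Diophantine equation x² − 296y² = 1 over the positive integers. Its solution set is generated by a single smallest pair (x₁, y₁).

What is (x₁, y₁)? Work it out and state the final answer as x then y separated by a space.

3699 215

[17; 4,1,7,1,4,34] for √296; ℓ=6 ⇒ convergent index 5
a_0=17:  p_0=17·1+0=17,  q_0=17·0+1=1
a_1=4:  p_1=4·17+1=69,  q_1=4·1+0=4
…
a_4=1:  p_4=1·671+86=757,  q_4=1·39+5=44
a_5=4:  p_5=4·757+671=3699,  q_5=4·44+39=215
fundamental: x₁=3699, y₁=215  (since 13682601 − 296·46225 = 1)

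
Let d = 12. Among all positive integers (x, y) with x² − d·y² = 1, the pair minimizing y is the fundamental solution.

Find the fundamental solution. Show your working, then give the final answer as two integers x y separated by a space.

7 2

√12 = [3; 2,6, …], period ℓ=2 (even) → k=1
k=0  a_k=3  p_k/q_k = 3/1
k=1  a_k=2  p_k/q_k = 7/2
fundamental: x₁=7, y₁=2  (since 49 − 12·4 = 1)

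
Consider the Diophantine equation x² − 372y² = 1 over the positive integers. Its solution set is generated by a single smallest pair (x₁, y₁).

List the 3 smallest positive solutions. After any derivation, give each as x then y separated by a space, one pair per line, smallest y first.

√372 = [19; 3,2,12,2,3,38, …], period ℓ=6 (even) → k=5
a_0=19:  p_0=19·1+0=19,  q_0=19·0+1=1
a_1=3:  p_1=3·19+1=58,  q_1=3·1+0=3
…
a_4=2:  p_4=2·1678+135=3491,  q_4=2·87+7=181
a_5=3:  p_5=3·3491+1678=12151,  q_5=3·181+87=630
fundamental: x₁=12151, y₁=630  (since 147646801 − 372·396900 = 1)
(x_2, y_2) = (12151·12151 + 372·630·630, 12151·630 + 630·12151) = (295293601, 15310260)
(x_3, y_3) = (12151·295293601 + 372·630·15310260, 12151·15310260 + 630·295293601) = (7176225079351, 372069937890)

12151 630
295293601 15310260
7176225079351 372069937890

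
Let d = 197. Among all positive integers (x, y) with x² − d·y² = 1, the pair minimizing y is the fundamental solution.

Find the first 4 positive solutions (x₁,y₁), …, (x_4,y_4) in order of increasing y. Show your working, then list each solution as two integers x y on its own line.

393 28
308897 22008
242792649 17298260
190834713217 13596410352

[14; 28] for √197; ℓ=1 ⇒ convergent index 1
a_0=14:  p_0=14·1+0=14,  q_0=14·0+1=1
a_1=28:  p_1=28·14+1=393,  q_1=28·1+0=28
(x₁, y₁) = (393, 28);  393² − 197·28² = 1 ✓
k=2:  x_2 = 393·393+197·28·28 = 308897,  y_2 = 393·28+28·393 = 22008
k=3:  x_3 = 393·308897+197·28·22008 = 242792649,  y_3 = 393·22008+28·308897 = 17298260
k=4:  x_4 = 393·242792649+197·28·17298260 = 190834713217,  y_4 = 393·17298260+28·242792649 = 13596410352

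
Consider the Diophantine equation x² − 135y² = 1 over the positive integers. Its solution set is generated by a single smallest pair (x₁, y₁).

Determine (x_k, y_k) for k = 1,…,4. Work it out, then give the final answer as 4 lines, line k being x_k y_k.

244 21
119071 10248
58106404 5001003
28355806081 2440479216

[11; 1,1,1,1,1,1,1,22] for √135; ℓ=8 ⇒ convergent index 7
a_0=11:  p_0=11·1+0=11,  q_0=11·0+1=1
…
a_5=1:  p_5=1·58+35=93,  q_5=1·5+3=8
a_6=1:  p_6=1·93+58=151,  q_6=1·8+5=13
a_7=1:  p_7=1·151+93=244,  q_7=1·13+8=21
→ (244, 21).  Check: 244²=59536, 135·21²=59535, difference 1.
(244+21√135)^2 = 119071 + 10248√135
(244+21√135)^3 = 58106404 + 5001003√135
(244+21√135)^4 = 28355806081 + 2440479216√135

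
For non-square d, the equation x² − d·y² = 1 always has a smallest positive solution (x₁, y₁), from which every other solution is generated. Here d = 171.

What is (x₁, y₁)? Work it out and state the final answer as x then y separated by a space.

[13; 13,26] for √171; ℓ=2 ⇒ convergent index 1
i=0: a=13 ⇒ p=13, q=1
i=1: a=13 ⇒ p=170, q=13
(x₁, y₁) = (170, 13);  170² − 171·13² = 1 ✓

170 13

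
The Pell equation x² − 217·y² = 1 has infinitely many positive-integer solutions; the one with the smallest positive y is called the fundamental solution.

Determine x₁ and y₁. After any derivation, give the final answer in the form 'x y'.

√217 → a₀=14, period (1,2,1,2,1,…,2,1,28); ℓ=16 even so k=15
step 0: (14, 1)  from 14·(1,0) + (0,1)
step 1: (15, 1)  from 1·(14,1) + (1,0)
step 2: (44, 3)  from 2·(15,1) + (14,1)
step 3: (59, 4)  from 1·(44,3) + (15,1)
step 4: (162, 11)  from 2·(59,4) + (44,3)
…
step 7: (3668, 249)  from 9·(383,26) + (221,15)
…
step 9: (139163, 9447)  from 9·(15055,1022) + (3668,249)
step 10: (154218, 10469)  from 1·(139163,9447) + (15055,1022)
step 11: (293381, 19916)  from 1·(154218,10469) + (139163,9447)
…
step 13: (1034361, 70217)  from 1·(740980,50301) + (293381,19916)
step 14: (2809702, 190735)  from 2·(1034361,70217) + (740980,50301)
step 15: (3844063, 260952)  from 1·(2809702,190735) + (1034361,70217)
fundamental: x₁=3844063, y₁=260952  (since 14776820347969 − 217·68095946304 = 1)

3844063 260952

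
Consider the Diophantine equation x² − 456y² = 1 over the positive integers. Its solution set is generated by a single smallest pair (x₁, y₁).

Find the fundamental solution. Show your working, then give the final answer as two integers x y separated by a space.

d=456: √d = [21; 2,1,4,1,2,42] (ℓ=6, even), read p_5/q_5
k=0  a_k=21  p_k/q_k = 21/1
k=1  a_k=2  p_k/q_k = 43/2
…
k=3  a_k=4  p_k/q_k = 299/14
k=4  a_k=1  p_k/q_k = 363/17
k=5  a_k=2  p_k/q_k = 1025/48
→ (1025, 48).  Check: 1025²=1050625, 456·48²=1050624, difference 1.

1025 48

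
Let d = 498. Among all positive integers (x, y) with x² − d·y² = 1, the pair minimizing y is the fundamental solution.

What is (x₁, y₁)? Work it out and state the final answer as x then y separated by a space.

179777 8056

√498 → a₀=22, period (3,6,22,6,3,44); ℓ=6 even so k=5
i=0: a=22 ⇒ p=22, q=1
i=1: a=3 ⇒ p=67, q=3
i=2: a=6 ⇒ p=424, q=19
i=3: a=22 ⇒ p=9395, q=421
i=4: a=6 ⇒ p=56794, q=2545
i=5: a=3 ⇒ p=179777, q=8056
fundamental: x₁=179777, y₁=8056  (since 32319769729 − 498·64899136 = 1)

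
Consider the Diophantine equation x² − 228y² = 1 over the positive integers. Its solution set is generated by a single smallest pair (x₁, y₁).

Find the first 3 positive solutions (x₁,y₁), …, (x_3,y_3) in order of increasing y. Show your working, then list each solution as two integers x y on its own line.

√228 = [15; 10,30, …], period ℓ=2 (even) → k=1
a_0=15:  p_0=15·1+0=15,  q_0=15·0+1=1
a_1=10:  p_1=10·15+1=151,  q_1=10·1+0=10
→ (151, 10).  Check: 151²=22801, 228·10²=22800, difference 1.
n=2: (151,10)∘(151,10) = (151·151+228·10·10, 151·10+10·151) = (45601,3020)
n=3: (45601,3020)∘(151,10) = (151·45601+228·10·3020, 151·3020+10·45601) = (13771351,912030)

151 10
45601 3020
13771351 912030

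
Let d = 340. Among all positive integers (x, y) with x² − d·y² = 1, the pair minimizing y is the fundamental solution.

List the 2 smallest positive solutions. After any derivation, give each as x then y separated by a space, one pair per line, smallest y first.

√340 = [18; 2,3,1,1,1,…,3,2,36, …], period ℓ=14 (even) → k=13
a_0=18:  p_0=18·1+0=18,  q_0=18·0+1=1
a_1=2:  p_1=2·18+1=37,  q_1=2·1+0=2
…
a_4=1:  p_4=1·166+129=295,  q_4=1·9+7=16
a_5=1:  p_5=1·295+166=461,  q_5=1·16+9=25
a_6=1:  p_6=1·461+295=756,  q_6=1·25+16=41
a_7=8:  p_7=8·756+461=6509,  q_7=8·41+25=353
a_8=1:  p_8=1·6509+756=7265,  q_8=1·353+41=394
a_9=1:  p_9=1·7265+6509=13774,  q_9=1·394+353=747
…
a_12=3:  p_12=3·34813+21039=125478,  q_12=3·1888+1141=6805
a_13=2:  p_13=2·125478+34813=285769,  q_13=2·6805+1888=15498
(x₁, y₁) = (285769, 15498);  285769² − 340·15498² = 1 ✓
(x_2, y_2) = (285769·285769 + 340·15498·15498, 285769·15498 + 15498·285769) = (163327842721, 8857695924)

285769 15498
163327842721 8857695924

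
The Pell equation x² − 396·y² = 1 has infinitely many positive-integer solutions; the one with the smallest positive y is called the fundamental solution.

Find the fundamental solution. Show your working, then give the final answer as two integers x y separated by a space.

√396 = [19; 1,8,1,38, …], period ℓ=4 (even) → k=3
k=0  a_k=19  p_k/q_k = 19/1
k=1  a_k=1  p_k/q_k = 20/1
k=2  a_k=8  p_k/q_k = 179/9
k=3  a_k=1  p_k/q_k = 199/10
(x₁, y₁) = (199, 10);  199² − 396·10² = 1 ✓

199 10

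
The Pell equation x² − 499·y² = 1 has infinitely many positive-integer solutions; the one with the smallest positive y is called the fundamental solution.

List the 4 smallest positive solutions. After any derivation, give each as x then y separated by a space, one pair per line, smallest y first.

√499 → a₀=22, period (2,1,21,1,2,44); ℓ=6 even so k=5
a_0=22:  p_0=22·1+0=22,  q_0=22·0+1=1
a_1=2:  p_1=2·22+1=45,  q_1=2·1+0=2
a_2=1:  p_2=1·45+22=67,  q_2=1·2+1=3
a_3=21:  p_3=21·67+45=1452,  q_3=21·3+2=65
a_4=1:  p_4=1·1452+67=1519,  q_4=1·65+3=68
a_5=2:  p_5=2·1519+1452=4490,  q_5=2·68+65=201
fundamental: x₁=4490, y₁=201  (since 20160100 − 499·40401 = 1)
(x_2, y_2) = (4490·4490 + 499·201·201, 4490·201 + 201·4490) = (40320199, 1804980)
(x_3, y_3) = (4490·40320199 + 499·201·1804980, 4490·1804980 + 201·40320199) = (362075382530, 16208720199)
(x_4, y_4) = (4490·362075382530 + 499·201·16208720199, 4490·16208720199 + 201·362075382530) = (3251436894799201, 145554305582040)

4490 201
40320199 1804980
362075382530 16208720199
3251436894799201 145554305582040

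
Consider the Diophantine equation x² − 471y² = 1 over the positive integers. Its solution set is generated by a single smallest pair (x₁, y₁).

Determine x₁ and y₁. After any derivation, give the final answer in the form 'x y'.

7838695 361188

[21; 1,2,2,1,3,…,2,1,42] for √471; ℓ=14 ⇒ convergent index 13
k=0  a_k=21  p_k/q_k = 21/1
k=1  a_k=1  p_k/q_k = 22/1
k=2  a_k=2  p_k/q_k = 65/3
…
k=6  a_k=4  p_k/q_k = 3429/158
k=7  a_k=14  p_k/q_k = 48809/2249
k=8  a_k=4  p_k/q_k = 198665/9154
…
k=10  a_k=1  p_k/q_k = 843469/38865
…
k=12  a_k=2  p_k/q_k = 5506953/253747
k=13  a_k=1  p_k/q_k = 7838695/361188
→ (7838695, 361188).  Check: 7838695²=61445139303025, 471·361188²=61445139303024, difference 1.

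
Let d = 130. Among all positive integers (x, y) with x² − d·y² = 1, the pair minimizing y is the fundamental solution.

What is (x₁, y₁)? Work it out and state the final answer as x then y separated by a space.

√130 = [11; 2,2,22, …], period ℓ=3 (odd) → k=5
a_0=11:  p_0=11·1+0=11,  q_0=11·0+1=1
a_1=2:  p_1=2·11+1=23,  q_1=2·1+0=2
a_2=2:  p_2=2·23+11=57,  q_2=2·2+1=5
a_3=22:  p_3=22·57+23=1277,  q_3=22·5+2=112
a_4=2:  p_4=2·1277+57=2611,  q_4=2·112+5=229
a_5=2:  p_5=2·2611+1277=6499,  q_5=2·229+112=570
→ (6499, 570).  Check: 6499²=42237001, 130·570²=42237000, difference 1.

6499 570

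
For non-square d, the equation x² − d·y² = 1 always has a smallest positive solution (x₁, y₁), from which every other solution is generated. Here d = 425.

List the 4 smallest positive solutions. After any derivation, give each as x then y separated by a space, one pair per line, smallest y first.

143649 6968
41270070401 2001892464
11856808685922849 575139701115304
3406437421806992601601 165236485849022716128

d=425: √d = [20; 1,1,1,1,1,1,40] (ℓ=7, odd), read p_13/q_13
a_0=20:  p_0=20·1+0=20,  q_0=20·0+1=1
a_1=1:  p_1=1·20+1=21,  q_1=1·1+0=1
a_2=1:  p_2=1·21+20=41,  q_2=1·1+1=2
…
a_5=1:  p_5=1·103+62=165,  q_5=1·5+3=8
…
a_9=1:  p_9=1·11153+10885=22038,  q_9=1·541+528=1069
…
a_12=1:  p_12=1·55229+33191=88420,  q_12=1·2679+1610=4289
a_13=1:  p_13=1·88420+55229=143649,  q_13=1·4289+2679=6968
fundamental: x₁=143649, y₁=6968  (since 20635035201 − 425·48553024 = 1)
n=2: (143649,6968)∘(143649,6968) = (143649·143649+425·6968·6968, 143649·6968+6968·143649) = (41270070401,2001892464)
n=3: (41270070401,2001892464)∘(143649,6968) = (143649·41270070401+425·6968·2001892464, 143649·2001892464+6968·41270070401) = (11856808685922849,575139701115304)
n=4: (11856808685922849,575139701115304)∘(143649,6968) = (143649·11856808685922849+425·6968·575139701115304, 143649·575139701115304+6968·11856808685922849) = (3406437421806992601601,165236485849022716128)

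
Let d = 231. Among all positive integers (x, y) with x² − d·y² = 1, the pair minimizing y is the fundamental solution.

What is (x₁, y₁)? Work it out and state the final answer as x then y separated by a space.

76 5

√231 → a₀=15, period (5,30); ℓ=2 even so k=1
i=0: a=15 ⇒ p=15, q=1
i=1: a=5 ⇒ p=76, q=5
(x₁, y₁) = (76, 5);  76² − 231·5² = 1 ✓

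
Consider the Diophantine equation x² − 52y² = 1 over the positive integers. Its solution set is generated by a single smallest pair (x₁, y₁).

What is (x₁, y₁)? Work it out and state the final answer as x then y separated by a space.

649 90

d=52: √d = [7; 4,1,2,1,4,14] (ℓ=6, even), read p_5/q_5
step 0: (7, 1)  from 7·(1,0) + (0,1)
step 1: (29, 4)  from 4·(7,1) + (1,0)
…
step 3: (101, 14)  from 2·(36,5) + (29,4)
step 4: (137, 19)  from 1·(101,14) + (36,5)
step 5: (649, 90)  from 4·(137,19) + (101,14)
(x₁, y₁) = (649, 90);  649² − 52·90² = 1 ✓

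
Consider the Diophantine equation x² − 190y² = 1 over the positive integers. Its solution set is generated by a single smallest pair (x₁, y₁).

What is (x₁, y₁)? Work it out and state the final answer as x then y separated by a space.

[13; 1,3,1,1,1,…,3,1,26] for √190; ℓ=14 ⇒ convergent index 13
a_0=13:  p_0=13·1+0=13,  q_0=13·0+1=1
…
a_7=2:  p_7=2·510+193=1213,  q_7=2·37+14=88
…
a_9=1:  p_9=1·2936+1213=4149,  q_9=1·213+88=301
…
a_11=1:  p_11=1·7085+4149=11234,  q_11=1·514+301=815
a_12=3:  p_12=3·11234+7085=40787,  q_12=3·815+514=2959
a_13=1:  p_13=1·40787+11234=52021,  q_13=1·2959+815=3774
→ (52021, 3774).  Check: 52021²=2706184441, 190·3774²=2706184440, difference 1.

52021 3774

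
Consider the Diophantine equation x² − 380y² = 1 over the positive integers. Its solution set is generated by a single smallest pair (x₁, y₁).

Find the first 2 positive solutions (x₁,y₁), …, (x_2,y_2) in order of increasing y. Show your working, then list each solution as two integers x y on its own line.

39 2
3041 156

d=380: √d = [19; 2,38] (ℓ=2, even), read p_1/q_1
step 0: (19, 1)  from 19·(1,0) + (0,1)
step 1: (39, 2)  from 2·(19,1) + (1,0)
→ (39, 2).  Check: 39²=1521, 380·2²=1520, difference 1.
(x_2, y_2) = (39·39 + 380·2·2, 39·2 + 2·39) = (3041, 156)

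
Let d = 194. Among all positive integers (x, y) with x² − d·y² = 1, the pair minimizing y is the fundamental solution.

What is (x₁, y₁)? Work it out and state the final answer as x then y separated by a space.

√194 → a₀=13, period (1,12,1,26); ℓ=4 even so k=3
step 0: (13, 1)  from 13·(1,0) + (0,1)
…
step 2: (181, 13)  from 12·(14,1) + (13,1)
step 3: (195, 14)  from 1·(181,13) + (14,1)
fundamental: x₁=195, y₁=14  (since 38025 − 194·196 = 1)

195 14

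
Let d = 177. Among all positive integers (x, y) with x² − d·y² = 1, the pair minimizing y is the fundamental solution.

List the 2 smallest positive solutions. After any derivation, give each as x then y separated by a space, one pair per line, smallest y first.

62423 4692
7793261857 585777432

[13; 3,3,2,8,2,3,3,26] for √177; ℓ=8 ⇒ convergent index 7
k=0  a_k=13  p_k/q_k = 13/1
…
k=2  a_k=3  p_k/q_k = 133/10
k=3  a_k=2  p_k/q_k = 306/23
…
k=6  a_k=3  p_k/q_k = 18985/1427
k=7  a_k=3  p_k/q_k = 62423/4692
→ (62423, 4692).  Check: 62423²=3896630929, 177·4692²=3896630928, difference 1.
k=2:  x_2 = 62423·62423+177·4692·4692 = 7793261857,  y_2 = 62423·4692+4692·62423 = 585777432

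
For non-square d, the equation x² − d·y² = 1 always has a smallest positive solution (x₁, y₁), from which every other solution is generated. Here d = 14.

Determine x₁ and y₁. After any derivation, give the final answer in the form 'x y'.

[3; 1,2,1,6] for √14; ℓ=4 ⇒ convergent index 3
a_0=3:  p_0=3·1+0=3,  q_0=3·0+1=1
a_1=1:  p_1=1·3+1=4,  q_1=1·1+0=1
a_2=2:  p_2=2·4+3=11,  q_2=2·1+1=3
a_3=1:  p_3=1·11+4=15,  q_3=1·3+1=4
(x₁, y₁) = (15, 4);  15² − 14·4² = 1 ✓

15 4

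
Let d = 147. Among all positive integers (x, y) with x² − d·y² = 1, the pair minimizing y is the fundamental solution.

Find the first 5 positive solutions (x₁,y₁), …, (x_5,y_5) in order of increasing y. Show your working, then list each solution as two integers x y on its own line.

√147 = [12; 8,24, …], period ℓ=2 (even) → k=1
step 0: (12, 1)  from 12·(1,0) + (0,1)
step 1: (97, 8)  from 8·(12,1) + (1,0)
fundamental: x₁=97, y₁=8  (since 9409 − 147·64 = 1)
n=2: (97,8)∘(97,8) = (97·97+147·8·8, 97·8+8·97) = (18817,1552)
n=3: (18817,1552)∘(97,8) = (97·18817+147·8·1552, 97·1552+8·18817) = (3650401,301080)
n=4: (3650401,301080)∘(97,8) = (97·3650401+147·8·301080, 97·301080+8·3650401) = (708158977,58407968)
n=5: (708158977,58407968)∘(97,8) = (97·708158977+147·8·58407968, 97·58407968+8·708158977) = (137379191137,11330844712)

97 8
18817 1552
3650401 301080
708158977 58407968
137379191137 11330844712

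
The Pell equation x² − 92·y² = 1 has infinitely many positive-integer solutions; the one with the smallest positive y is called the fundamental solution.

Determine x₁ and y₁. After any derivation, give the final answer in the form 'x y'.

1151 120

√92 → a₀=9, period (1,1,2,4,2,1,1,18); ℓ=8 even so k=7
k=0  a_k=9  p_k/q_k = 9/1
k=1  a_k=1  p_k/q_k = 10/1
k=2  a_k=1  p_k/q_k = 19/2
k=3  a_k=2  p_k/q_k = 48/5
…
k=5  a_k=2  p_k/q_k = 470/49
k=6  a_k=1  p_k/q_k = 681/71
k=7  a_k=1  p_k/q_k = 1151/120
→ (1151, 120).  Check: 1151²=1324801, 92·120²=1324800, difference 1.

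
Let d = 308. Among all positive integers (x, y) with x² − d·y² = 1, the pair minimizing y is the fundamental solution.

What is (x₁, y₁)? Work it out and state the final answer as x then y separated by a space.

351 20

d=308: √d = [17; 1,1,4,1,1,34] (ℓ=6, even), read p_5/q_5
k=0  a_k=17  p_k/q_k = 17/1
…
k=2  a_k=1  p_k/q_k = 35/2
…
k=4  a_k=1  p_k/q_k = 193/11
k=5  a_k=1  p_k/q_k = 351/20
fundamental: x₁=351, y₁=20  (since 123201 − 308·400 = 1)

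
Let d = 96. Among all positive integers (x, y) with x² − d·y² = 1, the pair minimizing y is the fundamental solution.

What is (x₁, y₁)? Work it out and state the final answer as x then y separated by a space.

49 5

d=96: √d = [9; 1,3,1,18] (ℓ=4, even), read p_3/q_3
i=0: a=9 ⇒ p=9, q=1
i=1: a=1 ⇒ p=10, q=1
i=2: a=3 ⇒ p=39, q=4
i=3: a=1 ⇒ p=49, q=5
(x₁, y₁) = (49, 5);  49² − 96·5² = 1 ✓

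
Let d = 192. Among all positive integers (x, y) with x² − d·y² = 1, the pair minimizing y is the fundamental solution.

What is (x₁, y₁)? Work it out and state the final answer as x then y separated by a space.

97 7

[13; 1,5,1,26] for √192; ℓ=4 ⇒ convergent index 3
i=0: a=13 ⇒ p=13, q=1
…
i=2: a=5 ⇒ p=83, q=6
i=3: a=1 ⇒ p=97, q=7
→ (97, 7).  Check: 97²=9409, 192·7²=9408, difference 1.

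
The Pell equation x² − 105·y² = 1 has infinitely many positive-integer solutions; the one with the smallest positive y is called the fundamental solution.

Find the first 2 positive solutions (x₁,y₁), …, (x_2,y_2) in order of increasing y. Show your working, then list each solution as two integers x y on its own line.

41 4
3361 328

[10; 4,20] for √105; ℓ=2 ⇒ convergent index 1
a_0=10:  p_0=10·1+0=10,  q_0=10·0+1=1
a_1=4:  p_1=4·10+1=41,  q_1=4·1+0=4
→ (41, 4).  Check: 41²=1681, 105·4²=1680, difference 1.
(x_2, y_2) = (41·41 + 105·4·4, 41·4 + 4·41) = (3361, 328)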